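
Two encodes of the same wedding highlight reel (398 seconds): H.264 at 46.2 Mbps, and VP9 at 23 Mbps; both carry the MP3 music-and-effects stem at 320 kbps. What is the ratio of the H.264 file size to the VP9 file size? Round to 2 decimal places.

1.99

Audio: 320 kbps = 0.320 Mbps.
H.264: 46.520 Mbps × 398 s = 18515.0 Mb = 2.314 GB.
VP9: 23.320 Mbps × 398 s = 9281.4 Mb = 1.160 GB.
Ratio: 2.314 / 1.160 = 1.995.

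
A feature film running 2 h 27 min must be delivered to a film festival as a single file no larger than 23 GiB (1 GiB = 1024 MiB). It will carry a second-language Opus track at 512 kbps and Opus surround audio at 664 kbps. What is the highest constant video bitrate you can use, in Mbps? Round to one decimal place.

Budget: 23 GiB = 197568.5 Mb.
2 h 27 min = 147 min = 8820 s
Total bitrate budget: 197568.5 Mb / 8820 s = 22.400 Mbps.
Audio total: 512 + 664 = 1176 kbps = 1.176 Mbps.
Video: 22.400 − 1.176 = 21.224 Mbps.

21.2 Mbps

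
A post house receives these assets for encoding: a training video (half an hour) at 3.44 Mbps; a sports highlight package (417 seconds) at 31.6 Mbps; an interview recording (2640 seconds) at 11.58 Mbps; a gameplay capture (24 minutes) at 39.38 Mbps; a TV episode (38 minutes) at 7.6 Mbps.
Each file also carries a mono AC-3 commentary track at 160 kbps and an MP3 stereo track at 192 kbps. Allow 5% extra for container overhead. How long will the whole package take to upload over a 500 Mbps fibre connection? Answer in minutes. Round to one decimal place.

Audio total: 160 + 192 = 352 kbps = 0.352 Mbps.
training video: 3.792 Mbps × 1800 s × 1.05 = 7166.9 Mb
sports highlight package: 31.952 Mbps × 417 s × 1.05 = 13990.2 Mb
interview recording: 11.932 Mbps × 2640 s × 1.05 = 33075.5 Mb
gameplay capture: 39.732 Mbps × 1440 s × 1.05 = 60074.8 Mb
TV episode: 7.952 Mbps × 2280 s × 1.05 = 19037.1 Mb
Total: 133344.4 Mb = 16668.1 MB.
At 500 Mbps: 133344.4 / 500 = 267 s ≈ 4.44 minutes.

4.4 minutes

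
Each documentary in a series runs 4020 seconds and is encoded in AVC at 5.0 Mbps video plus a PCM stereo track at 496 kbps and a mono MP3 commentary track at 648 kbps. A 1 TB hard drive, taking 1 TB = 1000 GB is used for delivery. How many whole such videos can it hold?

Audio total: 496 + 648 = 1144 kbps = 1.144 Mbps.
Total bitrate: 6.144 Mbps.
Per item: 6.144 Mbps × 4020 s = 24,699 Mb = 3,087 MB.
Capacity: 1 TB = 8,000,000 Mb; 323.90 items → 323 complete.

323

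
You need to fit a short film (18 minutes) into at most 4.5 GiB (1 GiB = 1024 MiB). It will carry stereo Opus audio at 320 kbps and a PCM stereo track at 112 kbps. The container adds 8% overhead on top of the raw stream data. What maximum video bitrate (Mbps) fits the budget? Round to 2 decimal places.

Budget: 4.5 GiB = 38654.7 Mb.
Stream payload after overhead: 38654.7 / 1.08 = 35791.4 Mb.
18 min = 1080 s
Total bitrate budget: 35791.4 Mb / 1080 s = 33.140 Mbps.
Audio total: 320 + 112 = 432 kbps = 0.432 Mbps.
Video: 33.140 − 0.432 = 32.708 Mbps.

32.71 Mbps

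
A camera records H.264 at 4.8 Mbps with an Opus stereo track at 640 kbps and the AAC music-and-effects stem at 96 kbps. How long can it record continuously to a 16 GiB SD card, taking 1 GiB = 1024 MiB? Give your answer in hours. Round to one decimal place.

Audio total: 640 + 96 = 736 kbps = 0.736 Mbps.
Total bitrate: 4.8 + 0.736 = 5.536 Mbps.
Capacity: 16 GiB = 137,439 Mb.
Recording time: 137,439 / 5.536 = 24,826 s ≈ 6.90 hours.

6.9 hours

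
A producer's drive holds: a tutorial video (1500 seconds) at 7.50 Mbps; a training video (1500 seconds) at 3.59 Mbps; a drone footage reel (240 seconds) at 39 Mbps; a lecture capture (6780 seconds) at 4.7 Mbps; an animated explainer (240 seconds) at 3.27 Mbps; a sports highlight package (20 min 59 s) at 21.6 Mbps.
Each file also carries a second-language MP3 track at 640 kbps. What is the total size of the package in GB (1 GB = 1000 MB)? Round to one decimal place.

11.7 GB

Audio: 640 kbps = 0.640 Mbps.
tutorial video: 8.140 Mbps × 1500 s = 12210.0 Mb
training video: 4.230 Mbps × 1500 s = 6345.0 Mb
drone footage reel: 39.640 Mbps × 240 s = 9513.6 Mb
lecture capture: 5.340 Mbps × 6780 s = 36205.2 Mb
animated explainer: 3.910 Mbps × 240 s = 938.4 Mb
sports highlight package: 22.240 Mbps × 1259 s = 28000.2 Mb
Total: 93212.4 Mb = 11651.5 MB.
= 11.65 GB.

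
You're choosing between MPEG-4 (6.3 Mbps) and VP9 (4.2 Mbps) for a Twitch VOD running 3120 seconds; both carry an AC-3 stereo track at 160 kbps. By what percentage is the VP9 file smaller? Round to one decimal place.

32.5%

Audio: 160 kbps = 0.160 Mbps.
MPEG-4: 6.460 Mbps × 3120 s = 20155.2 Mb = 2.346 GiB.
VP9: 4.360 Mbps × 3120 s = 13603.2 Mb = 1.584 GiB.
Reduction: (1 − 1.584/2.346) × 100 = 32.51%.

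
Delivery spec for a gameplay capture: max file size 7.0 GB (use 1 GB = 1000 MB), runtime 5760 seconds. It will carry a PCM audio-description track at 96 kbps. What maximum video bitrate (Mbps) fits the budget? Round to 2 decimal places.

9.63 Mbps

Budget: 7.0 GB = 56000.0 Mb.
Total bitrate budget: 56000.0 Mb / 5760 s = 9.722 Mbps.
Audio: 96 kbps = 0.096 Mbps.
Video: 9.722 − 0.096 = 9.626 Mbps.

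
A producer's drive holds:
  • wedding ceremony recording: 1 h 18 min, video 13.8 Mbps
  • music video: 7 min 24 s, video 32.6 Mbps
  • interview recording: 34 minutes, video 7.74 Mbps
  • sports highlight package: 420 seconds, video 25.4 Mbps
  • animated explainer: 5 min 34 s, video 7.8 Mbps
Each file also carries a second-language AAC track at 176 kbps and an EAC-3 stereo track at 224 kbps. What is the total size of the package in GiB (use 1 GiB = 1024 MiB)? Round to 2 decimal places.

Audio total: 176 + 224 = 400 kbps = 0.400 Mbps.
wedding ceremony recording: 14.200 Mbps × 4680 s = 66456.0 Mb
music video: 33.000 Mbps × 444 s = 14652.0 Mb
interview recording: 8.140 Mbps × 2040 s = 16605.6 Mb
sports highlight package: 25.800 Mbps × 420 s = 10836.0 Mb
animated explainer: 8.200 Mbps × 334 s = 2738.8 Mb
Total: 111288.4 Mb = 13911.0 MB.
= 12.96 GiB.

12.96 GiB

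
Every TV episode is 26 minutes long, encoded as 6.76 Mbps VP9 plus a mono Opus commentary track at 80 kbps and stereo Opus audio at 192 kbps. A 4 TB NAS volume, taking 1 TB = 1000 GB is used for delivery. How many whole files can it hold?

26 min = 1560 s
Audio total: 80 + 192 = 272 kbps = 0.272 Mbps.
Total bitrate: 7.032 Mbps.
Per item: 7.032 Mbps × 1560 s = 10,970 Mb = 1,371 MB.
Capacity: 4 TB = 32,000,000 Mb; 2917.07 items → 2917 complete.

2917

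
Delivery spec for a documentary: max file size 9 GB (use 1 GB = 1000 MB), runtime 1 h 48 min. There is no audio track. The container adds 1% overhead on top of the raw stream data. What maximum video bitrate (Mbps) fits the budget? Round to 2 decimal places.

11.00 Mbps

Budget: 9 GB = 72000.0 Mb.
Stream payload after overhead: 72000.0 / 1.01 = 71287.1 Mb.
1 h 48 min = 108 min = 6480 s
Total bitrate budget: 71287.1 Mb / 6480 s = 11.001 Mbps.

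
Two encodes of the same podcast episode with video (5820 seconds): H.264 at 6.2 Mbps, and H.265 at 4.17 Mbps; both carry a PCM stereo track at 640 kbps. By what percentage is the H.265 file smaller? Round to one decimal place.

Audio: 640 kbps = 0.640 Mbps.
H.264: 6.840 Mbps × 5820 s = 39808.8 Mb = 4.976 GB.
H.265: 4.810 Mbps × 5820 s = 27994.2 Mb = 3.499 GB.
Reduction: (1 − 3.499/4.976) × 100 = 29.68%.

29.7%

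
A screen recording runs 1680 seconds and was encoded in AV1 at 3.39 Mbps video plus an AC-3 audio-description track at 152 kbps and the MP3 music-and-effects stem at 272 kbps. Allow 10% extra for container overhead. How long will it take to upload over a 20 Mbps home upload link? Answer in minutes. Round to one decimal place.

Audio total: 152 + 272 = 424 kbps = 0.424 Mbps.
Total bitrate: 3.814 Mbps.
File: 3.814 Mbps × 1680 s = 6407.5 Mb.
With 10% container overhead: ×1.10. → 7048.3 Mb.
At 20 Mbps: 7048.3 / 20 = 352.4 s ≈ 5.87 minutes.

5.9 minutes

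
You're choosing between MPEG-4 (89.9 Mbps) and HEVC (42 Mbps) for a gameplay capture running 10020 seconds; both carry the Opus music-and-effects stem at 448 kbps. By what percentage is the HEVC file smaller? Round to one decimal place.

53.0%

Audio: 448 kbps = 0.448 Mbps.
MPEG-4: 90.348 Mbps × 10020 s = 905287.0 Mb = 113.161 GB.
HEVC: 42.448 Mbps × 10020 s = 425329.0 Mb = 53.166 GB.
Reduction: (1 − 53.166/113.161) × 100 = 53.02%.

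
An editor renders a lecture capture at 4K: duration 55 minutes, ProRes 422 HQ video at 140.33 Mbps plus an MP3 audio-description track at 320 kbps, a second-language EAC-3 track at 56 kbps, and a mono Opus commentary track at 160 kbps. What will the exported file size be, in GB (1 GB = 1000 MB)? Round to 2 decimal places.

55 min = 3300 s
Audio total: 320 + 56 + 160 = 536 kbps = 0.536 Mbps.
Total bitrate: 140.33 + 0.536 = 140.866 Mbps.
Stream data: 140.866 Mbps × 3300 s = 464857.8 Mb.
464,858 Mb ÷ 8 = 58,107 MB → 58.11 GB.

58.11 GB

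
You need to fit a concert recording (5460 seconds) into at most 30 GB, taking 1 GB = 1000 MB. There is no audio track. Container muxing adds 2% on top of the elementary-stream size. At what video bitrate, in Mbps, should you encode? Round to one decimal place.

43.1 Mbps

Budget: 30 GB = 240000.0 Mb.
Stream payload after overhead: 240000.0 / 1.02 = 235294.1 Mb.
Total bitrate budget: 235294.1 Mb / 5460 s = 43.094 Mbps.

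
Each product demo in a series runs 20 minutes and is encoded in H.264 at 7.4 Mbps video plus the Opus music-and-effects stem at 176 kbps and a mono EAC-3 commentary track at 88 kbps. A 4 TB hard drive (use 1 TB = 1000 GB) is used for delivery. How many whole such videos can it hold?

20 min = 1200 s
Audio total: 176 + 88 = 264 kbps = 0.264 Mbps.
Total bitrate: 7.664 Mbps.
Per item: 7.664 Mbps × 1200 s = 9,197 Mb = 1,150 MB.
Capacity: 4 TB = 32,000,000 Mb; 3479.47 items → 3479 complete.

3479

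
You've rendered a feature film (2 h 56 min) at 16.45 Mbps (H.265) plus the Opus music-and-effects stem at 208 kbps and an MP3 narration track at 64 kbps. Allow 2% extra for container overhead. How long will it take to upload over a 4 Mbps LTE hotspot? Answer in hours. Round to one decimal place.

12.5 hours

2 h 56 min = 176 min = 10560 s
Audio total: 208 + 64 = 272 kbps = 0.272 Mbps.
Total bitrate: 16.722 Mbps.
File: 16.722 Mbps × 10560 s = 176584.3 Mb.
With 2% container overhead: ×1.02. → 180116.0 Mb.
At 4 Mbps: 180116.0 / 4 = 45029.0 s ≈ 12.5 hours.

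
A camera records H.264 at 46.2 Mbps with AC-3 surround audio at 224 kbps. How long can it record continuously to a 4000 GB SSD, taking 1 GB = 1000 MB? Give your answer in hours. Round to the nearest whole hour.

Audio: 224 kbps = 0.224 Mbps.
Total bitrate: 46.2 + 0.224 = 46.424 Mbps.
Capacity: 4000 GB = 32,000,000 Mb.
Recording time: 32,000,000 / 46.424 = 689,299 s ≈ 191 hours.

191 hours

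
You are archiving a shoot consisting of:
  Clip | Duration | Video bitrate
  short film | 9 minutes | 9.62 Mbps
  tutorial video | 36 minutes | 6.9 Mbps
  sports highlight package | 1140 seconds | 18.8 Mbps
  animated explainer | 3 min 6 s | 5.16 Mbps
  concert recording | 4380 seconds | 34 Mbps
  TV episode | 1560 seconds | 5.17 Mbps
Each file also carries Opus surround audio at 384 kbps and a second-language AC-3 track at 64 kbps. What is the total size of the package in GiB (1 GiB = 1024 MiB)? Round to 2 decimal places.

Audio total: 384 + 64 = 448 kbps = 0.448 Mbps.
short film: 10.068 Mbps × 540 s = 5436.7 Mb
tutorial video: 7.348 Mbps × 2160 s = 15871.7 Mb
sports highlight package: 19.248 Mbps × 1140 s = 21942.7 Mb
animated explainer: 5.608 Mbps × 186 s = 1043.1 Mb
concert recording: 34.448 Mbps × 4380 s = 150882.2 Mb
TV episode: 5.618 Mbps × 1560 s = 8764.1 Mb
Total: 203940.5 Mb = 25492.6 MB.
= 23.74 GiB.

23.74 GiB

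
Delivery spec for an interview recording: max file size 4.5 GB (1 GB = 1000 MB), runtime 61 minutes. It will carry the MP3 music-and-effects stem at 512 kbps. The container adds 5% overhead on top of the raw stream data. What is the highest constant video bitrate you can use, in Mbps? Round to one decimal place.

8.9 Mbps

Budget: 4.5 GB = 36000.0 Mb.
Stream payload after overhead: 36000.0 / 1.05 = 34285.7 Mb.
61 min = 3660 s
Total bitrate budget: 34285.7 Mb / 3660 s = 9.368 Mbps.
Audio: 512 kbps = 0.512 Mbps.
Video: 9.368 − 0.512 = 8.856 Mbps.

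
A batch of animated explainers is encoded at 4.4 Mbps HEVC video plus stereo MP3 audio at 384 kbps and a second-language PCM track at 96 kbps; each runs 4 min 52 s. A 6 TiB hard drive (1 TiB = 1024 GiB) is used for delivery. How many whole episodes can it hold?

37037

4 min 52 s = 292 s
Audio total: 384 + 96 = 480 kbps = 0.480 Mbps.
Total bitrate: 4.880 Mbps.
Per item: 4.880 Mbps × 292 s = 1,425 Mb = 178.1 MB.
Capacity: 6 TiB = 52,776,558 Mb; 37037.22 items → 37037 complete.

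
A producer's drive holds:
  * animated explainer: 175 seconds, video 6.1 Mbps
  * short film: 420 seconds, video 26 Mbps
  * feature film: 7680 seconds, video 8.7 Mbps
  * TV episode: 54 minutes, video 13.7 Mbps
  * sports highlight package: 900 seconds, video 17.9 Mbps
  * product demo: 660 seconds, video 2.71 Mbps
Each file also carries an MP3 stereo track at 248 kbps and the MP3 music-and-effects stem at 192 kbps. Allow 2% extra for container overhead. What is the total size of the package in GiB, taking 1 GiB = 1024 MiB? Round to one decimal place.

Audio total: 248 + 192 = 440 kbps = 0.440 Mbps.
animated explainer: 6.540 Mbps × 175 s × 1.02 = 1167.4 Mb
short film: 26.440 Mbps × 420 s × 1.02 = 11326.9 Mb
feature film: 9.140 Mbps × 7680 s × 1.02 = 71599.1 Mb
TV episode: 14.140 Mbps × 3240 s × 1.02 = 46729.9 Mb
sports highlight package: 18.340 Mbps × 900 s × 1.02 = 16836.1 Mb
product demo: 3.150 Mbps × 660 s × 1.02 = 2120.6 Mb
Total: 149780.0 Mb = 18722.5 MB.
= 17.44 GiB.

17.4 GiB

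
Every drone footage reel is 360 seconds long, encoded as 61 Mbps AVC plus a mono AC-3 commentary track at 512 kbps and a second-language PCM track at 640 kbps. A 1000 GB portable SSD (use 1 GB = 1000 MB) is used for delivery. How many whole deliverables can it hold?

357

Audio total: 512 + 640 = 1152 kbps = 1.152 Mbps.
Total bitrate: 62.152 Mbps.
Per item: 62.152 Mbps × 360 s = 22,375 Mb = 2,797 MB.
Capacity: 1000 GB = 8,000,000 Mb; 357.55 items → 357 complete.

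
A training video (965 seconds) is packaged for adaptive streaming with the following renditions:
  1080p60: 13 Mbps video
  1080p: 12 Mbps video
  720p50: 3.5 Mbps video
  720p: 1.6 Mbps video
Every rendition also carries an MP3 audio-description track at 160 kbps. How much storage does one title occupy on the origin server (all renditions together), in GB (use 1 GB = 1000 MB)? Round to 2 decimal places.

Audio: 160 kbps = 0.160 Mbps.
Sum of rendition bitrates: (13+0.160) + (12+0.160) + (3.5+0.160) + (1.6+0.160) = 30.740 Mbps.
× 965 s = 29,664 Mb = 3,708 MB = 3.708 GB.

3.71 GB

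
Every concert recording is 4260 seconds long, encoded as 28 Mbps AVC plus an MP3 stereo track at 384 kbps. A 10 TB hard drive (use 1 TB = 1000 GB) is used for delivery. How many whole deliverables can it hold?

Audio: 384 kbps = 0.384 Mbps.
Total bitrate: 28.384 Mbps.
Per item: 28.384 Mbps × 4260 s = 120,916 Mb = 15,114 MB.
Capacity: 10 TB = 80,000,000 Mb; 661.62 items → 661 complete.

661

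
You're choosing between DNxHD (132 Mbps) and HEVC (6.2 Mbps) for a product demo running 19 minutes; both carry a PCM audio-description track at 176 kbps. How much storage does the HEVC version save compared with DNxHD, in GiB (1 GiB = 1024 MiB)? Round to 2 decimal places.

19 min = 1140 s
Audio: 176 kbps = 0.176 Mbps.
DNxHD: 132.176 Mbps × 1140 s = 150680.6 Mb = 17.542 GiB.
HEVC: 6.376 Mbps × 1140 s = 7268.6 Mb = 0.846 GiB.
Saving: 17.542 − 0.846 = 16.695 GiB.

16.70 GiB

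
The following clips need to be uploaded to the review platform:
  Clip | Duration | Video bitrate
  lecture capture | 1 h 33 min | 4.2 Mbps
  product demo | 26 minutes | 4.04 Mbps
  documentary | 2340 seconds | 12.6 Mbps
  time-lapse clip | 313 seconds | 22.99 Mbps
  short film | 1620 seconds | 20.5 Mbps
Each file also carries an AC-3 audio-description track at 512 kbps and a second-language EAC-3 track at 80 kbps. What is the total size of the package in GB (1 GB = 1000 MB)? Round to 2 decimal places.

13.30 GB

Audio total: 512 + 80 = 592 kbps = 0.592 Mbps.
lecture capture: 4.792 Mbps × 5580 s = 26739.4 Mb
product demo: 4.632 Mbps × 1560 s = 7225.9 Mb
documentary: 13.192 Mbps × 2340 s = 30869.3 Mb
time-lapse clip: 23.582 Mbps × 313 s = 7381.2 Mb
short film: 21.092 Mbps × 1620 s = 34169.0 Mb
Total: 106384.8 Mb = 13298.1 MB.
= 13.30 GB.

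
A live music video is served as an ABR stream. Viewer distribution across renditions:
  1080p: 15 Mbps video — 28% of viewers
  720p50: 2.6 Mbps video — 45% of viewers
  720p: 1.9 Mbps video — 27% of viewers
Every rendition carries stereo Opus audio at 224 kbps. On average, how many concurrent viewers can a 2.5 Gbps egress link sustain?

409

Audio: 224 kbps = 0.224 Mbps.
Average per-viewer bitrate: 0.28×15.224 + 0.45×2.824 + 0.27×2.124 = 6.107 Mbps.
2.5 Gbps = 2,500 Mbps; 2,500 / 6.107 = 409.37 → 409.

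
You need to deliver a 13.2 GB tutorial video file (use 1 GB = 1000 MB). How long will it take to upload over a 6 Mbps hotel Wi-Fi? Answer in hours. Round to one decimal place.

4.9 hours

File: 13.2 GB = 105600.0 Mb.
At 6 Mbps: 105600.0 / 6 = 17600.0 s ≈ 4.89 hours.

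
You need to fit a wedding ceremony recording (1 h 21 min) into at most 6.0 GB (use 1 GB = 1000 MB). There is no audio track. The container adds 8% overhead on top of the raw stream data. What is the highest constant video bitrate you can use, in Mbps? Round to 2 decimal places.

Budget: 6.0 GB = 48000.0 Mb.
Stream payload after overhead: 48000.0 / 1.08 = 44444.4 Mb.
1 h 21 min = 81 min = 4860 s
Total bitrate budget: 44444.4 Mb / 4860 s = 9.145 Mbps.

9.14 Mbps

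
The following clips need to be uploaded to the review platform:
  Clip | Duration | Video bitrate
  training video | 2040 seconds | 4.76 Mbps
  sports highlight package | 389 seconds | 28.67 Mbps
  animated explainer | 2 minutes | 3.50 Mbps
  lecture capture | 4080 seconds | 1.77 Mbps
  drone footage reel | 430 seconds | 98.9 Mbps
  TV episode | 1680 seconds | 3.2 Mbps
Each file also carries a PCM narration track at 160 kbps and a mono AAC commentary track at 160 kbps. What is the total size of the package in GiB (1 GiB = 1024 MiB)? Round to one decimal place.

Audio total: 160 + 160 = 320 kbps = 0.320 Mbps.
training video: 5.080 Mbps × 2040 s = 10363.2 Mb
sports highlight package: 28.990 Mbps × 389 s = 11277.1 Mb
animated explainer: 3.820 Mbps × 120 s = 458.4 Mb
lecture capture: 2.090 Mbps × 4080 s = 8527.2 Mb
drone footage reel: 99.220 Mbps × 430 s = 42664.6 Mb
TV episode: 3.520 Mbps × 1680 s = 5913.6 Mb
Total: 79204.1 Mb = 9900.5 MB.
= 9.221 GiB.

9.2 GiB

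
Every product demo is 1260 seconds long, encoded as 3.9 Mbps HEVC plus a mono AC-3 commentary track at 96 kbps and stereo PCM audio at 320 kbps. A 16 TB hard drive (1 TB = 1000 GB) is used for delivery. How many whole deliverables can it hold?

Audio total: 96 + 320 = 416 kbps = 0.416 Mbps.
Total bitrate: 4.316 Mbps.
Per item: 4.316 Mbps × 1260 s = 5,438 Mb = 679.8 MB.
Capacity: 16 TB = 128,000,000 Mb; 23537.37 items → 23537 complete.

23537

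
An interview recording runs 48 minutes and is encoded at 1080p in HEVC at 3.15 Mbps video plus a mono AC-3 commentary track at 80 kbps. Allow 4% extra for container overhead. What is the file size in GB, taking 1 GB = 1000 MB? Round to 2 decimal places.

1.21 GB

48 min = 2880 s
Audio: 80 kbps = 0.080 Mbps.
Total bitrate: 3.15 + 0.080 = 3.230 Mbps.
Stream data: 3.230 Mbps × 2880 s = 9302.4 Mb.
With 4% container overhead: ×1.04.
9,674 Mb ÷ 8 = 1,209 MB → 1.209 GB.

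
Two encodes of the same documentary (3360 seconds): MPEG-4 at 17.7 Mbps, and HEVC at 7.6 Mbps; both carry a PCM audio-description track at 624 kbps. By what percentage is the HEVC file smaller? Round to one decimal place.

Audio: 624 kbps = 0.624 Mbps.
MPEG-4: 18.324 Mbps × 3360 s = 61568.6 Mb = 7.696 GB.
HEVC: 8.224 Mbps × 3360 s = 27632.6 Mb = 3.454 GB.
Reduction: (1 − 3.454/7.696) × 100 = 55.12%.

55.1%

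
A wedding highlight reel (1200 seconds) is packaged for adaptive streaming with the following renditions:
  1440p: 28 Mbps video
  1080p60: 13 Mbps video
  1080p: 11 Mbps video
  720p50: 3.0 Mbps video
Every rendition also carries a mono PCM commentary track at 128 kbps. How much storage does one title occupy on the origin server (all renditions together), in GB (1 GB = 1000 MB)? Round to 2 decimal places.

Audio: 128 kbps = 0.128 Mbps.
Sum of rendition bitrates: (28+0.128) + (13+0.128) + (11+0.128) + (3.0+0.128) = 55.512 Mbps.
× 1200 s = 66,614 Mb = 8,327 MB = 8.327 GB.

8.33 GB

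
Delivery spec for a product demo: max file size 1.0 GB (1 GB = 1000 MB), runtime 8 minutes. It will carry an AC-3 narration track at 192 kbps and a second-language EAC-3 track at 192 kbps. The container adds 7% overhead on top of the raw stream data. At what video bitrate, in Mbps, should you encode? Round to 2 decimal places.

Budget: 1.0 GB = 8000.0 Mb.
Stream payload after overhead: 8000.0 / 1.07 = 7476.6 Mb.
8 min = 480 s
Total bitrate budget: 7476.6 Mb / 480 s = 15.576 Mbps.
Audio total: 192 + 192 = 384 kbps = 0.384 Mbps.
Video: 15.576 − 0.384 = 15.192 Mbps.

15.19 Mbps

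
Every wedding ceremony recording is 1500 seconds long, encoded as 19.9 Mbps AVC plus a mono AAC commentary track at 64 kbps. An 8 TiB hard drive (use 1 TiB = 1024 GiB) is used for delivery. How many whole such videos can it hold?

2349

Audio: 64 kbps = 0.064 Mbps.
Total bitrate: 19.964 Mbps.
Per item: 19.964 Mbps × 1500 s = 29,946 Mb = 3,743 MB.
Capacity: 8 TiB = 70,368,744 Mb; 2349.85 items → 2349 complete.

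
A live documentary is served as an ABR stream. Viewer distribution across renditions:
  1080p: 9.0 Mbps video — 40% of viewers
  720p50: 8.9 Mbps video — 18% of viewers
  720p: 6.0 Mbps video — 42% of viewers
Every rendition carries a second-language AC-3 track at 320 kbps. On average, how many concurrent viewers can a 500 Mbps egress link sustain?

Audio: 320 kbps = 0.320 Mbps.
Average per-viewer bitrate: 0.40×9.320 + 0.18×9.220 + 0.42×6.320 = 8.042 Mbps.
500 Mbps = 500.0 Mbps; 500.0 / 8.042 = 62.17 → 62.

62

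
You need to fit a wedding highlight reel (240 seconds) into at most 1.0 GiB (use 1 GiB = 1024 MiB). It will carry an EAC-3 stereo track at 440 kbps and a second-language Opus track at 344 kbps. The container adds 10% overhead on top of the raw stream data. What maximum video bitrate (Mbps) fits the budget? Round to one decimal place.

31.8 Mbps

Budget: 1.0 GiB = 8589.9 Mb.
Stream payload after overhead: 8589.9 / 1.10 = 7809.0 Mb.
Total bitrate budget: 7809.0 Mb / 240 s = 32.538 Mbps.
Audio total: 440 + 344 = 784 kbps = 0.784 Mbps.
Video: 32.538 − 0.784 = 31.754 Mbps.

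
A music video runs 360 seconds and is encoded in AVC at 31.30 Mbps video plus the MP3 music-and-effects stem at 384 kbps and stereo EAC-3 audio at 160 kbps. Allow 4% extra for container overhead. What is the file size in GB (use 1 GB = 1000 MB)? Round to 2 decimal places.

Audio total: 384 + 160 = 544 kbps = 0.544 Mbps.
Total bitrate: 31.30 + 0.544 = 31.844 Mbps.
Stream data: 31.844 Mbps × 360 s = 11463.8 Mb.
With 4% container overhead: ×1.04.
11,922 Mb ÷ 8 = 1,490 MB → 1.490 GB.

1.49 GB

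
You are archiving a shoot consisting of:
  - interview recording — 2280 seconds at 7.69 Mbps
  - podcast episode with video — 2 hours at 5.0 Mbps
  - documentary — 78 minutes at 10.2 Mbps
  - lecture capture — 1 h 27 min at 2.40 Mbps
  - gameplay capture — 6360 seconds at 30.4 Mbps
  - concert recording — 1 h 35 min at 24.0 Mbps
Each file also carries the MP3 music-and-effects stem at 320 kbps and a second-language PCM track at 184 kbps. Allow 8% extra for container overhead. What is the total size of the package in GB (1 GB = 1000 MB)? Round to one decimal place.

Audio total: 320 + 184 = 504 kbps = 0.504 Mbps.
interview recording: 8.194 Mbps × 2280 s × 1.08 = 20176.9 Mb
podcast episode with video: 5.504 Mbps × 7200 s × 1.08 = 42799.1 Mb
documentary: 10.704 Mbps × 4680 s × 1.08 = 54102.3 Mb
lecture capture: 2.904 Mbps × 5220 s × 1.08 = 16371.6 Mb
gameplay capture: 30.904 Mbps × 6360 s × 1.08 = 212273.4 Mb
concert recording: 24.504 Mbps × 5700 s × 1.08 = 150846.6 Mb
Total: 496569.9 Mb = 62071.2 MB.
= 62.07 GB.

62.1 GB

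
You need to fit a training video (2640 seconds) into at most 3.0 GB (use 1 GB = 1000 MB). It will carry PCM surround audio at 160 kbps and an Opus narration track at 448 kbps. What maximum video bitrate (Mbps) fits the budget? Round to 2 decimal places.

Budget: 3.0 GB = 24000.0 Mb.
Total bitrate budget: 24000.0 Mb / 2640 s = 9.091 Mbps.
Audio total: 160 + 448 = 608 kbps = 0.608 Mbps.
Video: 9.091 − 0.608 = 8.483 Mbps.

8.48 Mbps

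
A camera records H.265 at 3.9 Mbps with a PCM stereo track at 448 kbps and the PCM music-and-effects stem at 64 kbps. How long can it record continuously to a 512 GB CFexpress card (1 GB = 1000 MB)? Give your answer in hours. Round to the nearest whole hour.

Audio total: 448 + 64 = 512 kbps = 0.512 Mbps.
Total bitrate: 3.9 + 0.512 = 4.412 Mbps.
Capacity: 512 GB = 4,096,000 Mb.
Recording time: 4,096,000 / 4.412 = 928,377 s ≈ 258 hours.

258 hours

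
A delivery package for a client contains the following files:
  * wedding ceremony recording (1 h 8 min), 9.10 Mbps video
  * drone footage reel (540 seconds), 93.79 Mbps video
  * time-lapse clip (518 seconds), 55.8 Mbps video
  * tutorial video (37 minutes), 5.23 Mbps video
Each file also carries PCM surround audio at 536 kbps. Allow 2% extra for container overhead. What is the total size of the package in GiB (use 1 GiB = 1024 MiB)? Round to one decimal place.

15.7 GiB

Audio: 536 kbps = 0.536 Mbps.
wedding ceremony recording: 9.636 Mbps × 4080 s × 1.02 = 40101.2 Mb
drone footage reel: 94.326 Mbps × 540 s × 1.02 = 51954.8 Mb
time-lapse clip: 56.336 Mbps × 518 s × 1.02 = 29765.7 Mb
tutorial video: 5.766 Mbps × 2220 s × 1.02 = 13056.5 Mb
Total: 134878.2 Mb = 16859.8 MB.
= 15.70 GiB.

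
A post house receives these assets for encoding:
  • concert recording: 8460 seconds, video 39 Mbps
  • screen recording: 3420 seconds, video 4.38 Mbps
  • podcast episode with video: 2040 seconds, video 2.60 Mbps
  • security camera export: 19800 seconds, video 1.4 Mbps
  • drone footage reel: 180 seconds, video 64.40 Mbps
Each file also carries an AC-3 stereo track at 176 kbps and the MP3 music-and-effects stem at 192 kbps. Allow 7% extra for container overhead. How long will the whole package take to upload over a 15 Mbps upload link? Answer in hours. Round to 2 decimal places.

Audio total: 176 + 192 = 368 kbps = 0.368 Mbps.
concert recording: 39.368 Mbps × 8460 s × 1.07 = 356367.0 Mb
screen recording: 4.748 Mbps × 3420 s × 1.07 = 17374.8 Mb
podcast episode with video: 2.968 Mbps × 2040 s × 1.07 = 6478.6 Mb
security camera export: 1.768 Mbps × 19800 s × 1.07 = 37456.8 Mb
drone footage reel: 64.768 Mbps × 180 s × 1.07 = 12474.3 Mb
Total: 430151.6 Mb = 53768.9 MB.
At 15 Mbps: 430151.6 / 15 = 28677 s ≈ 7.97 hours.

7.97 hours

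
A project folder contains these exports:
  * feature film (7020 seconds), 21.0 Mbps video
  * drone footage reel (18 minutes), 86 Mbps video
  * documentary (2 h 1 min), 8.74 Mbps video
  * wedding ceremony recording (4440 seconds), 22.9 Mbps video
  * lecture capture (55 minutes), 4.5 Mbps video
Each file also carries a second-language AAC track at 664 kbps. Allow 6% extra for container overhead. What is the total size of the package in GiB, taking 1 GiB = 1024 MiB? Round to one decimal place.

Audio: 664 kbps = 0.664 Mbps.
feature film: 21.664 Mbps × 7020 s × 1.06 = 161206.2 Mb
drone footage reel: 86.664 Mbps × 1080 s × 1.06 = 99212.9 Mb
documentary: 9.404 Mbps × 7260 s × 1.06 = 72369.4 Mb
wedding ceremony recording: 23.564 Mbps × 4440 s × 1.06 = 110901.6 Mb
lecture capture: 5.164 Mbps × 3300 s × 1.06 = 18063.7 Mb
Total: 461753.8 Mb = 57719.2 MB.
= 53.76 GiB.

53.8 GiB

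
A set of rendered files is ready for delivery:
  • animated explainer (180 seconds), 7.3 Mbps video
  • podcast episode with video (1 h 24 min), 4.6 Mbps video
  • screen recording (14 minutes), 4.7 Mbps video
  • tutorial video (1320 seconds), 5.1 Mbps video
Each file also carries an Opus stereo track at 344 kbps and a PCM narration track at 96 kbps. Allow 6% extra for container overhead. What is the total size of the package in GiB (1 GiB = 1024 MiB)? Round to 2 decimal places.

4.74 GiB

Audio total: 344 + 96 = 440 kbps = 0.440 Mbps.
animated explainer: 7.740 Mbps × 180 s × 1.06 = 1476.8 Mb
podcast episode with video: 5.040 Mbps × 5040 s × 1.06 = 26925.7 Mb
screen recording: 5.140 Mbps × 840 s × 1.06 = 4576.7 Mb
tutorial video: 5.540 Mbps × 1320 s × 1.06 = 7751.6 Mb
Total: 40730.7 Mb = 5091.3 MB.
= 4.742 GiB.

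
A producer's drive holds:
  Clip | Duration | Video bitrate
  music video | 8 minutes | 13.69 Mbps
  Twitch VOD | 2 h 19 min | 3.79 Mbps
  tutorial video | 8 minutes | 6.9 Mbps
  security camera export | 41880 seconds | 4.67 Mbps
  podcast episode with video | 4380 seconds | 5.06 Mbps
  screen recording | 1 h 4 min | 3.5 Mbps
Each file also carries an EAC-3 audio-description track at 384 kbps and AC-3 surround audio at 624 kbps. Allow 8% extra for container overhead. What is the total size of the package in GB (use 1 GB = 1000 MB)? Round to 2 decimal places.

44.89 GB

Audio total: 384 + 624 = 1008 kbps = 1.008 Mbps.
music video: 14.698 Mbps × 480 s × 1.08 = 7619.4 Mb
Twitch VOD: 4.798 Mbps × 8340 s × 1.08 = 43216.5 Mb
tutorial video: 7.908 Mbps × 480 s × 1.08 = 4099.5 Mb
security camera export: 5.678 Mbps × 41880 s × 1.08 = 256818.2 Mb
podcast episode with video: 6.068 Mbps × 4380 s × 1.08 = 28704.1 Mb
screen recording: 4.508 Mbps × 3840 s × 1.08 = 18695.6 Mb
Total: 359153.4 Mb = 44894.2 MB.
= 44.89 GB.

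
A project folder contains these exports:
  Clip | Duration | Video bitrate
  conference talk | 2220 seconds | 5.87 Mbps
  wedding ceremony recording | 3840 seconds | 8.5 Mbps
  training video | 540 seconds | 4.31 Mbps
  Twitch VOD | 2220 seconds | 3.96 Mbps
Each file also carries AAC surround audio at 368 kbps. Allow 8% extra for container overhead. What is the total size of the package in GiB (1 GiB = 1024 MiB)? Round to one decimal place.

Audio: 368 kbps = 0.368 Mbps.
conference talk: 6.238 Mbps × 2220 s × 1.08 = 14956.2 Mb
wedding ceremony recording: 8.868 Mbps × 3840 s × 1.08 = 36777.4 Mb
training video: 4.678 Mbps × 540 s × 1.08 = 2728.2 Mb
Twitch VOD: 4.328 Mbps × 2220 s × 1.08 = 10376.8 Mb
Total: 64838.6 Mb = 8104.8 MB.
= 7.548 GiB.

7.5 GiB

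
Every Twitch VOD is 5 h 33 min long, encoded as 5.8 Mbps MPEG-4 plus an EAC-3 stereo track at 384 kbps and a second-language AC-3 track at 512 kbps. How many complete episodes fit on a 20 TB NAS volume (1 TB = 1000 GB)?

5 h 33 min = 333 min = 19980 s
Audio total: 384 + 512 = 896 kbps = 0.896 Mbps.
Total bitrate: 6.696 Mbps.
Per item: 6.696 Mbps × 19980 s = 133,786 Mb = 16,723 MB.
Capacity: 20 TB = 160,000,000 Mb; 1195.94 items → 1195 complete.

1195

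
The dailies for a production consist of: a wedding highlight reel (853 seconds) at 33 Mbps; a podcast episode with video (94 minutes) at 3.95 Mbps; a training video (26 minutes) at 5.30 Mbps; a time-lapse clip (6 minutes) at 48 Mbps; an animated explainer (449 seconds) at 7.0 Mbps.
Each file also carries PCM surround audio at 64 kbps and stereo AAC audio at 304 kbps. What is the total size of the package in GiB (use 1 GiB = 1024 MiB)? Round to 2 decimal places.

9.59 GiB

Audio total: 64 + 304 = 368 kbps = 0.368 Mbps.
wedding highlight reel: 33.368 Mbps × 853 s = 28462.9 Mb
podcast episode with video: 4.318 Mbps × 5640 s = 24353.5 Mb
training video: 5.668 Mbps × 1560 s = 8842.1 Mb
time-lapse clip: 48.368 Mbps × 360 s = 17412.5 Mb
animated explainer: 7.368 Mbps × 449 s = 3308.2 Mb
Total: 82379.2 Mb = 10297.4 MB.
= 9.590 GiB.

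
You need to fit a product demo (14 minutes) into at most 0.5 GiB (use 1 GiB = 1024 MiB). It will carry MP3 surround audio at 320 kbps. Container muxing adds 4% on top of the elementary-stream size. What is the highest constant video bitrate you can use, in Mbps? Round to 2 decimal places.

Budget: 0.5 GiB = 4295.0 Mb.
Stream payload after overhead: 4295.0 / 1.04 = 4129.8 Mb.
14 min = 840 s
Total bitrate budget: 4129.8 Mb / 840 s = 4.916 Mbps.
Audio: 320 kbps = 0.320 Mbps.
Video: 4.916 − 0.320 = 4.596 Mbps.

4.60 Mbps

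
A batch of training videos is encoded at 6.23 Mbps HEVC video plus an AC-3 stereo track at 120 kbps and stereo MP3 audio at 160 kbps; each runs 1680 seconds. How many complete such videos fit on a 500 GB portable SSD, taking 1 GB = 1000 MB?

365

Audio total: 120 + 160 = 280 kbps = 0.280 Mbps.
Total bitrate: 6.510 Mbps.
Per item: 6.510 Mbps × 1680 s = 10,937 Mb = 1,367 MB.
Capacity: 500 GB = 4,000,000 Mb; 365.74 items → 365 complete.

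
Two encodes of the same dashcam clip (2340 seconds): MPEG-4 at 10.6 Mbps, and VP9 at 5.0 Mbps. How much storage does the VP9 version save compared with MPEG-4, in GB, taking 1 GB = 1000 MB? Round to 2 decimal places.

MPEG-4: 10.600 Mbps × 2340 s = 24804.0 Mb = 3.100 GB.
VP9: 5.000 Mbps × 2340 s = 11700.0 Mb = 1.462 GB.
Saving: 3.100 − 1.462 = 1.638 GB.

1.64 GB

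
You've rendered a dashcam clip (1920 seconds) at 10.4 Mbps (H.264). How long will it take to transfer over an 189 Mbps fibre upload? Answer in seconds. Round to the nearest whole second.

106 seconds

File: 10.400 Mbps × 1920 s = 19968.0 Mb.
At 189 Mbps: 19968.0 / 189 = 105.7 s ≈ 106 seconds.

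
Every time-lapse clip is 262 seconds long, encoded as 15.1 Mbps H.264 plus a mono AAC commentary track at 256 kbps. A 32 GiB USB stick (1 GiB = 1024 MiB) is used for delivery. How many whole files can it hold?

Audio: 256 kbps = 0.256 Mbps.
Total bitrate: 15.356 Mbps.
Per item: 15.356 Mbps × 262 s = 4,023 Mb = 502.9 MB.
Capacity: 32 GiB = 274,878 Mb; 68.32 items → 68 complete.

68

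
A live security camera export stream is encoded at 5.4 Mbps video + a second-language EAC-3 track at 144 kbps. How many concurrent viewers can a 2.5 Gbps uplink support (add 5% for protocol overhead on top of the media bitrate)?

429

Audio: 144 kbps = 0.144 Mbps.
Per-viewer media rate: 5.544 Mbps.
On the wire with 5% overhead: 5.821 Mbps.
2.5 Gbps = 2,500 Mbps; 2,500 / 5.821 = 429.46 → 429 viewers.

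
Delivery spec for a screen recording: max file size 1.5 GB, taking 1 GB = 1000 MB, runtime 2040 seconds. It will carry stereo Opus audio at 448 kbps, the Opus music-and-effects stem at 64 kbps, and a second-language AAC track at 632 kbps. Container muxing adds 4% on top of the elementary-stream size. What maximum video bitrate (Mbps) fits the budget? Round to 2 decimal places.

Budget: 1.5 GB = 12000.0 Mb.
Stream payload after overhead: 12000.0 / 1.04 = 11538.5 Mb.
Total bitrate budget: 11538.5 Mb / 2040 s = 5.656 Mbps.
Audio total: 448 + 64 + 632 = 1144 kbps = 1.144 Mbps.
Video: 5.656 − 1.144 = 4.512 Mbps.

4.51 Mbps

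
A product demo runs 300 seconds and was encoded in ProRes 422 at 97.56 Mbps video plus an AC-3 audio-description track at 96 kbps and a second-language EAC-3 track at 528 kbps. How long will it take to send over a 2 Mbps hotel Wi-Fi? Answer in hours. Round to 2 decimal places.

4.09 hours

Audio total: 96 + 528 = 624 kbps = 0.624 Mbps.
Total bitrate: 98.184 Mbps.
File: 98.184 Mbps × 300 s = 29455.2 Mb.
At 2 Mbps: 29455.2 / 2 = 14727.6 s ≈ 4.09 hours.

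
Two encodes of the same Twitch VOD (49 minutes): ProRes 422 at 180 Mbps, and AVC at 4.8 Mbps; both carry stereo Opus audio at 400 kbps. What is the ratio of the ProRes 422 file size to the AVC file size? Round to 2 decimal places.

34.69

49 min = 2940 s
Audio: 400 kbps = 0.400 Mbps.
ProRes 422: 180.400 Mbps × 2940 s = 530376.0 Mb = 61.744 GiB.
AVC: 5.200 Mbps × 2940 s = 15288.0 Mb = 1.780 GiB.
Ratio: 61.744 / 1.780 = 34.692.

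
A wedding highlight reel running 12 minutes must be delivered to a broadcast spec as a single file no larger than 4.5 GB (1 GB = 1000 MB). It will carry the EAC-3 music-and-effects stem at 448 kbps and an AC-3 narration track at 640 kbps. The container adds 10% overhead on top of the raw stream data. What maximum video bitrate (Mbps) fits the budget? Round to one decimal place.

44.4 Mbps

Budget: 4.5 GB = 36000.0 Mb.
Stream payload after overhead: 36000.0 / 1.10 = 32727.3 Mb.
12 min = 720 s
Total bitrate budget: 32727.3 Mb / 720 s = 45.455 Mbps.
Audio total: 448 + 640 = 1088 kbps = 1.088 Mbps.
Video: 45.455 − 1.088 = 44.367 Mbps.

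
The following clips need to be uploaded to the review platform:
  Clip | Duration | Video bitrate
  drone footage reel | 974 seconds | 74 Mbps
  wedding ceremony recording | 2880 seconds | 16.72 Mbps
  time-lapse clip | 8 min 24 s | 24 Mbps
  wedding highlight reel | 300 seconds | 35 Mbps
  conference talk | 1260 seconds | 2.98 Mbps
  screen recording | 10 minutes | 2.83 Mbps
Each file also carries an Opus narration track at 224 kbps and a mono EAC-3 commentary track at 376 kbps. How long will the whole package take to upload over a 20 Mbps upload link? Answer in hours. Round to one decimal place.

2.1 hours

Audio total: 224 + 376 = 600 kbps = 0.600 Mbps.
drone footage reel: 74.600 Mbps × 974 s = 72660.4 Mb
wedding ceremony recording: 17.320 Mbps × 2880 s = 49881.6 Mb
time-lapse clip: 24.600 Mbps × 504 s = 12398.4 Mb
wedding highlight reel: 35.600 Mbps × 300 s = 10680.0 Mb
conference talk: 3.580 Mbps × 1260 s = 4510.8 Mb
screen recording: 3.430 Mbps × 600 s = 2058.0 Mb
Total: 152189.2 Mb = 19023.7 MB.
At 20 Mbps: 152189.2 / 20 = 7609 s ≈ 2.11 hours.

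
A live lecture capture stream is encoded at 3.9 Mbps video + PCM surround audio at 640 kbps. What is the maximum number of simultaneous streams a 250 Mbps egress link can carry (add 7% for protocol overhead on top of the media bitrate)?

Audio: 640 kbps = 0.640 Mbps.
Per-viewer media rate: 4.540 Mbps.
On the wire with 7% overhead: 4.858 Mbps.
250 Mbps = 250.0 Mbps; 250.0 / 4.858 = 51.46 → 51 viewers.

51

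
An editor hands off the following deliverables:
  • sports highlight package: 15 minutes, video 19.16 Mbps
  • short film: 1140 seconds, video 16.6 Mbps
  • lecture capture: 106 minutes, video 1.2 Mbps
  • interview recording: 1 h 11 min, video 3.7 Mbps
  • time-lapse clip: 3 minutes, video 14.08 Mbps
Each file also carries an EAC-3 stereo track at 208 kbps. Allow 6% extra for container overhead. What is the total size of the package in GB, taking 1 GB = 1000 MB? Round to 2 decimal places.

Audio: 208 kbps = 0.208 Mbps.
sports highlight package: 19.368 Mbps × 900 s × 1.06 = 18477.1 Mb
short film: 16.808 Mbps × 1140 s × 1.06 = 20310.8 Mb
lecture capture: 1.408 Mbps × 6360 s × 1.06 = 9492.2 Mb
interview recording: 3.908 Mbps × 4260 s × 1.06 = 17647.0 Mb
time-lapse clip: 14.288 Mbps × 180 s × 1.06 = 2726.2 Mb
Total: 68653.1 Mb = 8581.6 MB.
= 8.582 GB.

8.58 GB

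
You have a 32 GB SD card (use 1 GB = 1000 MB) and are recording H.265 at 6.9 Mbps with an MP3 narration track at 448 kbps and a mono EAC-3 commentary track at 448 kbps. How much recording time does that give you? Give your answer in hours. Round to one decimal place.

Audio total: 448 + 448 = 896 kbps = 0.896 Mbps.
Total bitrate: 6.9 + 0.896 = 7.796 Mbps.
Capacity: 32 GB = 256,000 Mb.
Recording time: 256,000 / 7.796 = 32,837 s ≈ 9.12 hours.

9.1 hours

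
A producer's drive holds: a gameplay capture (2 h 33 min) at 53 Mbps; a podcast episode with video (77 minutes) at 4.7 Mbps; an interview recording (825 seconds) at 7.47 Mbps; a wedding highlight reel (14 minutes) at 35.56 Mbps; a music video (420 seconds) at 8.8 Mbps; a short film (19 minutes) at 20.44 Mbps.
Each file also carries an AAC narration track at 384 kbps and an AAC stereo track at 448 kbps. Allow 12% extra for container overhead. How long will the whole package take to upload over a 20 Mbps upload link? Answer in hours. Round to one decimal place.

Audio total: 384 + 448 = 832 kbps = 0.832 Mbps.
gameplay capture: 53.832 Mbps × 9180 s × 1.12 = 553479.1 Mb
podcast episode with video: 5.532 Mbps × 4620 s × 1.12 = 28624.8 Mb
interview recording: 8.302 Mbps × 825 s × 1.12 = 7671.0 Mb
wedding highlight reel: 36.392 Mbps × 840 s × 1.12 = 34237.6 Mb
music video: 9.632 Mbps × 420 s × 1.12 = 4530.9 Mb
short film: 21.272 Mbps × 1140 s × 1.12 = 27160.1 Mb
Total: 655703.5 Mb = 81962.9 MB.
At 20 Mbps: 655703.5 / 20 = 32785 s ≈ 9.11 hours.

9.1 hours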